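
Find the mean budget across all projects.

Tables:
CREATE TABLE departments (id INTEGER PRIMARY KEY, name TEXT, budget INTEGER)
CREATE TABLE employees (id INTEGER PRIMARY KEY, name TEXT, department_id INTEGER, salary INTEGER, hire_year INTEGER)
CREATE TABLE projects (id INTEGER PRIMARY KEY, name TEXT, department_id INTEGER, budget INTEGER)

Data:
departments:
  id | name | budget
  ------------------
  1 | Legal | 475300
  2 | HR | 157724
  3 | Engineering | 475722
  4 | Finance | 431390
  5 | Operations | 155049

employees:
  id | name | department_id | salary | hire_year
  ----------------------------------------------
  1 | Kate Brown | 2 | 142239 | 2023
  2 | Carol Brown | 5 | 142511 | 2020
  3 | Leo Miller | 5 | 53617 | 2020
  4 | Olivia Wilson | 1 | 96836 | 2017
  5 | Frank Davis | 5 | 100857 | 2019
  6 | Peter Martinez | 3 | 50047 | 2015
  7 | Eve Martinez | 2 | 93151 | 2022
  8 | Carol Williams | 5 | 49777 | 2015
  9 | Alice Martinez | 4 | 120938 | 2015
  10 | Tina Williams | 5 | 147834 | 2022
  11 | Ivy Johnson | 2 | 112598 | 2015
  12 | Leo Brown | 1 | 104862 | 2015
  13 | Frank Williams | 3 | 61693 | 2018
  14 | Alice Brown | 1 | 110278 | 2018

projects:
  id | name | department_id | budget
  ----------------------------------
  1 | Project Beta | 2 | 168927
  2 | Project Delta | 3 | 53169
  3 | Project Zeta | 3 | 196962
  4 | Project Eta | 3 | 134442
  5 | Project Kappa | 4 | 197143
SELECT AVG(budget) FROM projects

Execution result:
150128.60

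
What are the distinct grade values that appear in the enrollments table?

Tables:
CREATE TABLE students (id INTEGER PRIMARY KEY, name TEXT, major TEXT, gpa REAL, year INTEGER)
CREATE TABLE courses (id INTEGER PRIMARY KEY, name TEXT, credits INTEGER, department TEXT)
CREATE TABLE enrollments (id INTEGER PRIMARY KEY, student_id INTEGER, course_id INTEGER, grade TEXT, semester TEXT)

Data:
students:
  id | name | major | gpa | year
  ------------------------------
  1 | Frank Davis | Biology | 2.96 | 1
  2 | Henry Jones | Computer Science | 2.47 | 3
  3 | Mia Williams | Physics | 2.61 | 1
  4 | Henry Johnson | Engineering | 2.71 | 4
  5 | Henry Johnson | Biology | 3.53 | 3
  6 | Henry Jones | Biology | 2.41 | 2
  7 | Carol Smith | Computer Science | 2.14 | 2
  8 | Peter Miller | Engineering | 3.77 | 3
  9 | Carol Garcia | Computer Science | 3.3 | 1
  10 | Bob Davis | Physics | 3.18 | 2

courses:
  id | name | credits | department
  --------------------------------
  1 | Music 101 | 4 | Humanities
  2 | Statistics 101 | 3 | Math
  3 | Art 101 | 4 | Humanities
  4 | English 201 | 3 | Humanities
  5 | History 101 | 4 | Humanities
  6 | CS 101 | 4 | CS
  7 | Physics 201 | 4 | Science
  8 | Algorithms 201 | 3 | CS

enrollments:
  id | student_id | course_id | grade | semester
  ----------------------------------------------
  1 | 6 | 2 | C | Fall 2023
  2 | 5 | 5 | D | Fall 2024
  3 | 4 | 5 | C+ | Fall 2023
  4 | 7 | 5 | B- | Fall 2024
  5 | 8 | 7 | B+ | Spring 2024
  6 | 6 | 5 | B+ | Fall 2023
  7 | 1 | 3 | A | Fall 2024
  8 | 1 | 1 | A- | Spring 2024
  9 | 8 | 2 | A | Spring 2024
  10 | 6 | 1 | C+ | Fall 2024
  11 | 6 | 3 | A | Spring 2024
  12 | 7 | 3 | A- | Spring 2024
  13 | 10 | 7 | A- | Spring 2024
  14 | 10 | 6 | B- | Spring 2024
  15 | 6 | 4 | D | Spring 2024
SELECT DISTINCT grade FROM enrollments

Execution result:
grade
C
D
C+
B-
B+
A
A-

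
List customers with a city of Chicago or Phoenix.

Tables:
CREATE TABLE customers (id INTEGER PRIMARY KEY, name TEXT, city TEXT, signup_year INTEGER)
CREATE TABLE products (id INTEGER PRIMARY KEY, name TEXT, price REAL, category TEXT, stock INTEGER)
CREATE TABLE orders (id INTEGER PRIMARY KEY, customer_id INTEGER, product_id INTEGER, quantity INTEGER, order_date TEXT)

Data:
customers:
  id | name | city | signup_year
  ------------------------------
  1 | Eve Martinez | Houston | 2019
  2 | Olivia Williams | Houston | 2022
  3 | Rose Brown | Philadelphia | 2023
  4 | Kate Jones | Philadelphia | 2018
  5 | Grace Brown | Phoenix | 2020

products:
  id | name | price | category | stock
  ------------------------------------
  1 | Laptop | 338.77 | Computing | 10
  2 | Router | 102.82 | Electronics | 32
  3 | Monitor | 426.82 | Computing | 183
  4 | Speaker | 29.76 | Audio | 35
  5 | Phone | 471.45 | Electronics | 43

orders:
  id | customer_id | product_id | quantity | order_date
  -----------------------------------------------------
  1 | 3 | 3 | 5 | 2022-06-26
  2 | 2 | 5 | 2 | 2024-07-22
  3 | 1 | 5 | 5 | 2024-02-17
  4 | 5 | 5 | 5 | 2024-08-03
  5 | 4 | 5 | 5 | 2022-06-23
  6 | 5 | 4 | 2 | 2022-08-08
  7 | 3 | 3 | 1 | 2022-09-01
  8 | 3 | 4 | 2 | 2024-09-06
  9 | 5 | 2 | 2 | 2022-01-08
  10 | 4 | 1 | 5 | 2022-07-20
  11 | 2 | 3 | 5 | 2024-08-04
SELECT name, city FROM customers WHERE city IN ('Chicago', 'Phoenix')

Execution result:
name | city
Grace Brown | Phoenix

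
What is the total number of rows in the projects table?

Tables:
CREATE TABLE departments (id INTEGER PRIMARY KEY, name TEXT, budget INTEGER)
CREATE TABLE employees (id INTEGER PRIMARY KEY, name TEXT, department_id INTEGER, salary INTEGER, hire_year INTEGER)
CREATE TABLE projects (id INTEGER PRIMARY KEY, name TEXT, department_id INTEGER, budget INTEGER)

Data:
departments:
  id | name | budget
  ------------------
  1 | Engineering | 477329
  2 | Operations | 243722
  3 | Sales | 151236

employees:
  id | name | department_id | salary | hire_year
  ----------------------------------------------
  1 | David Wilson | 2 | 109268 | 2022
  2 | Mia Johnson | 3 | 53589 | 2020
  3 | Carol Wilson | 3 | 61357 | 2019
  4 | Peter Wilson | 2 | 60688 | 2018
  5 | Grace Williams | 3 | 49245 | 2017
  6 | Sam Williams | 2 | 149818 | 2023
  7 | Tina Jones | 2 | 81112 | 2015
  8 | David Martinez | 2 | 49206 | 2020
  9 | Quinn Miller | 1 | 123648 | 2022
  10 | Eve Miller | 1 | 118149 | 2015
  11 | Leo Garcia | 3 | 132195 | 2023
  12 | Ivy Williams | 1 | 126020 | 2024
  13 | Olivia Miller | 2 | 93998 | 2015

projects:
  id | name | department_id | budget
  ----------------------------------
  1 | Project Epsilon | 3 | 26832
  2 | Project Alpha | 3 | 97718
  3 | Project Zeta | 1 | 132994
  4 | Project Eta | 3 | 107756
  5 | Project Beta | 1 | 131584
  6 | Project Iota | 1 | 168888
SELECT COUNT(*) FROM projects

Execution result:
6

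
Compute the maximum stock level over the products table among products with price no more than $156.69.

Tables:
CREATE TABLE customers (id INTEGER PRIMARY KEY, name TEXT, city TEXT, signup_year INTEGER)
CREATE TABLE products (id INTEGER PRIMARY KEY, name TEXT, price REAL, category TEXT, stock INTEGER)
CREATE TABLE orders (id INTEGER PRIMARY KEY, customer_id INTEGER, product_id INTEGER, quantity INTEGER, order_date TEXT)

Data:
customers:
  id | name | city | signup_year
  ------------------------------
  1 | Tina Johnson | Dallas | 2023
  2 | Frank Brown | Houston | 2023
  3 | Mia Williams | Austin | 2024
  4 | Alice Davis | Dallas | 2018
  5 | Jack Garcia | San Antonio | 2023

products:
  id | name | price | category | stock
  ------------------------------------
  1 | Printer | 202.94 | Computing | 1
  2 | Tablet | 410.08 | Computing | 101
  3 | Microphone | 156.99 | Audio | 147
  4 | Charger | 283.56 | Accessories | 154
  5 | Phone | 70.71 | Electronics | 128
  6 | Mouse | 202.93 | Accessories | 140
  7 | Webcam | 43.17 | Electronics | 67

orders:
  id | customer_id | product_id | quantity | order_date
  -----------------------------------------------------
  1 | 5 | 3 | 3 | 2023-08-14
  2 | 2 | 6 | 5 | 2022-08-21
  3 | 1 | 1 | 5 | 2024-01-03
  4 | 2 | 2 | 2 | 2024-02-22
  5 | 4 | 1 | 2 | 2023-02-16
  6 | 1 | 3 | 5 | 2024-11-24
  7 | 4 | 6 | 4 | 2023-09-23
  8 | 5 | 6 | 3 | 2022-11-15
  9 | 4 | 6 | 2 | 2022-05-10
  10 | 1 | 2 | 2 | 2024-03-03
SELECT MAX(stock) FROM products WHERE price <= 156.69

Execution result:
128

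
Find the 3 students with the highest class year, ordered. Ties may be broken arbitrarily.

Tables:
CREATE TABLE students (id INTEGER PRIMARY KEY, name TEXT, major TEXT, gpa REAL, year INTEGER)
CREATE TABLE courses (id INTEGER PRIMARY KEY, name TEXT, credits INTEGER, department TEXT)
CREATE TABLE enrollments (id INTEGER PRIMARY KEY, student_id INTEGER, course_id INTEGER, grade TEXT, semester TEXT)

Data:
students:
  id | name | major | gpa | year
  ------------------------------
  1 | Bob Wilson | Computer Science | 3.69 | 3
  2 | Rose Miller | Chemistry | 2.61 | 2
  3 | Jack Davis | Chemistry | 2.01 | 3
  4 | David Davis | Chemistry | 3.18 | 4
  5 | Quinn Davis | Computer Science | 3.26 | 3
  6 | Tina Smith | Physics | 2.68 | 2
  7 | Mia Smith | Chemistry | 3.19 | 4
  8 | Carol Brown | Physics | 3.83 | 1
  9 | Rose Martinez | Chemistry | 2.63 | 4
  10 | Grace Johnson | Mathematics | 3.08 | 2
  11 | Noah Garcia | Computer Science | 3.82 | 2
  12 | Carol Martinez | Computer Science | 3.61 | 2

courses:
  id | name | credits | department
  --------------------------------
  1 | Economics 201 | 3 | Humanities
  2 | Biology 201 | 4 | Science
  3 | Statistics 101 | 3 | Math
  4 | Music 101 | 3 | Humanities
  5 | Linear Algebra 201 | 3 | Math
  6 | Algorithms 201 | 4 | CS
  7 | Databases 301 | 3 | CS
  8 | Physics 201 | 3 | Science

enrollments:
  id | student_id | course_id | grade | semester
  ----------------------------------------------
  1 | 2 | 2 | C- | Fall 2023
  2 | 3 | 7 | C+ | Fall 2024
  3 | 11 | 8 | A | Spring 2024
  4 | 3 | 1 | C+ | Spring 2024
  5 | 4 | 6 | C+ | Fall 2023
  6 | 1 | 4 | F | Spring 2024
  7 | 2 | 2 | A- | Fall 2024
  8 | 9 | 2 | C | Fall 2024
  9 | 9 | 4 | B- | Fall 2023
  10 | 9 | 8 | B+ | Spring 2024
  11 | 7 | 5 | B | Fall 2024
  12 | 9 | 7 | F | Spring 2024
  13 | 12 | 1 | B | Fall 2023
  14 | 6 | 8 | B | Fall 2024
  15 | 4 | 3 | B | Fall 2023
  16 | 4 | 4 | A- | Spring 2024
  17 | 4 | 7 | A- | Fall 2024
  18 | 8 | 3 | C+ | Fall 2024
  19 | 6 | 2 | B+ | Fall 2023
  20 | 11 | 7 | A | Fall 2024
SELECT name, year FROM students ORDER BY year DESC LIMIT 3

Execution result:
name | year
David Davis | 4
Mia Smith | 4
Rose Martinez | 4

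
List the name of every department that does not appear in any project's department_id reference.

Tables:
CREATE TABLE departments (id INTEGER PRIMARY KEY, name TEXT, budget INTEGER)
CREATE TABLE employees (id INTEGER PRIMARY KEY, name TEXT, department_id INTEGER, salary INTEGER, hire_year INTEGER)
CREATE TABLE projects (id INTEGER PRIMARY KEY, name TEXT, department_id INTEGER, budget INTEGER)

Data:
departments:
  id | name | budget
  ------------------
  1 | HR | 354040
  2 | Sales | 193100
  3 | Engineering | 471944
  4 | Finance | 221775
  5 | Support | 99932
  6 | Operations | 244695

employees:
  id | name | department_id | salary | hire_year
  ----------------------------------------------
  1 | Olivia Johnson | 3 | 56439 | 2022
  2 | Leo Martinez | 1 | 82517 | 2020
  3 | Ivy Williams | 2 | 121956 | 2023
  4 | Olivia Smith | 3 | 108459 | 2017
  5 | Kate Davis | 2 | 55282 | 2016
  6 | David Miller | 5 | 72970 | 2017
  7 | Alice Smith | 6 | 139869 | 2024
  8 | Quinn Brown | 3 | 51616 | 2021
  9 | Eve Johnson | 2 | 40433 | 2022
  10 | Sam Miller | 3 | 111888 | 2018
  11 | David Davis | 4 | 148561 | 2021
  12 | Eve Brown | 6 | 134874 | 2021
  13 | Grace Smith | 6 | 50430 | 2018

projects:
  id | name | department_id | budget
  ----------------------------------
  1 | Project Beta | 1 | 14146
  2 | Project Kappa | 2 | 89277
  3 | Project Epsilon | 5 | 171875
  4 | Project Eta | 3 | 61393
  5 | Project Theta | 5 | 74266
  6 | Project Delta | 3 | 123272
SELECT p.name FROM departments p LEFT JOIN projects c ON c.department_id = p.id WHERE c.id IS NULL

Execution result:
name
Finance
Operations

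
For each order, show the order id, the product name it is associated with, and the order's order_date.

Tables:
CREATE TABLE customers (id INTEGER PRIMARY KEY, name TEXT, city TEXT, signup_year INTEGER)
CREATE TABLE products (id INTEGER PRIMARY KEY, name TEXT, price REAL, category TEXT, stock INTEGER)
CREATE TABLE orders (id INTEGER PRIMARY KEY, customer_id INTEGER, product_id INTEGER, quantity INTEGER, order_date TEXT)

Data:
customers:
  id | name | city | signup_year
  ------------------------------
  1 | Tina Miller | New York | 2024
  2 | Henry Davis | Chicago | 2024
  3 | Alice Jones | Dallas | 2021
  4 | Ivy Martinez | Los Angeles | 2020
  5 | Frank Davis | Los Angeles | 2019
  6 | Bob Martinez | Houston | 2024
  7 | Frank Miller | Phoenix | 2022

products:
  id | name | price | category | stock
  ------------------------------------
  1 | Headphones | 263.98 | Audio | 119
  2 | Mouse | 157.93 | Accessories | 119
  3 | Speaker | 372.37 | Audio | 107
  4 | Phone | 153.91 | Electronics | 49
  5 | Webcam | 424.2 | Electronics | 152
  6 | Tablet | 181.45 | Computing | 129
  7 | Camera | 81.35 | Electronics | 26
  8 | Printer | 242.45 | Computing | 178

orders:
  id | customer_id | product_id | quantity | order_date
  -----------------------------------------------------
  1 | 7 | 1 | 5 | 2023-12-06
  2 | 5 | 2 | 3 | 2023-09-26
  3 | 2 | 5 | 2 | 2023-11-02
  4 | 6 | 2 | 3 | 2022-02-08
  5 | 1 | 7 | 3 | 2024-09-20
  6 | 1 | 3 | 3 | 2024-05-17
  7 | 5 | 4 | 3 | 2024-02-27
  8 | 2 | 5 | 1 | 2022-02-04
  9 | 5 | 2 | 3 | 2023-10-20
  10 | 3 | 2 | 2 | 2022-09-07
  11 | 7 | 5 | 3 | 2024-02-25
SELECT c.id, p.name AS product, c.order_date FROM orders c JOIN products p ON c.product_id = p.id

Execution result:
id | product | order_date
1 | Headphones | 2023-12-06
2 | Mouse | 2023-09-26
3 | Webcam | 2023-11-02
4 | Mouse | 2022-02-08
5 | Camera | 2024-09-20
6 | Speaker | 2024-05-17
7 | Phone | 2024-02-27
8 | Webcam | 2022-02-04
9 | Mouse | 2023-10-20
10 | Mouse | 2022-09-07
11 | Webcam | 2024-02-25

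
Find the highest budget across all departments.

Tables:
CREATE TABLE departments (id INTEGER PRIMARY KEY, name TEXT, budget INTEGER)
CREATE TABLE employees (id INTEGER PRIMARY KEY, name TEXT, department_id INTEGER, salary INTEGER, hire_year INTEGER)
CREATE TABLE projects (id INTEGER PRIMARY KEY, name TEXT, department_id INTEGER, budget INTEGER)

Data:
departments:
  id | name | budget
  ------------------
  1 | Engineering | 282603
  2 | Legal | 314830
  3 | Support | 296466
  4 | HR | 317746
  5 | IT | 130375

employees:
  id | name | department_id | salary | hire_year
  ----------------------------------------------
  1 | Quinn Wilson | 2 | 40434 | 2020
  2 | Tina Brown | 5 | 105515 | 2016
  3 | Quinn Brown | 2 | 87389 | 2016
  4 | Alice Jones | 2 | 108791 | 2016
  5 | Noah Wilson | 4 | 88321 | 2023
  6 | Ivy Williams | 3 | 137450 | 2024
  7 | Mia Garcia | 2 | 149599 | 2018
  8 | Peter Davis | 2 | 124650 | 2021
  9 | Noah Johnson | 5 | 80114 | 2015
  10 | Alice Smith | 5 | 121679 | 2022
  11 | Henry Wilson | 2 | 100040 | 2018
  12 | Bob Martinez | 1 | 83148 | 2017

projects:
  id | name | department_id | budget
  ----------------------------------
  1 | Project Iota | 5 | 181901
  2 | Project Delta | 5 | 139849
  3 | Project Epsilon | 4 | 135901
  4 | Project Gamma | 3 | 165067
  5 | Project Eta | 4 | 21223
SELECT MAX(budget) FROM departments

Execution result:
317746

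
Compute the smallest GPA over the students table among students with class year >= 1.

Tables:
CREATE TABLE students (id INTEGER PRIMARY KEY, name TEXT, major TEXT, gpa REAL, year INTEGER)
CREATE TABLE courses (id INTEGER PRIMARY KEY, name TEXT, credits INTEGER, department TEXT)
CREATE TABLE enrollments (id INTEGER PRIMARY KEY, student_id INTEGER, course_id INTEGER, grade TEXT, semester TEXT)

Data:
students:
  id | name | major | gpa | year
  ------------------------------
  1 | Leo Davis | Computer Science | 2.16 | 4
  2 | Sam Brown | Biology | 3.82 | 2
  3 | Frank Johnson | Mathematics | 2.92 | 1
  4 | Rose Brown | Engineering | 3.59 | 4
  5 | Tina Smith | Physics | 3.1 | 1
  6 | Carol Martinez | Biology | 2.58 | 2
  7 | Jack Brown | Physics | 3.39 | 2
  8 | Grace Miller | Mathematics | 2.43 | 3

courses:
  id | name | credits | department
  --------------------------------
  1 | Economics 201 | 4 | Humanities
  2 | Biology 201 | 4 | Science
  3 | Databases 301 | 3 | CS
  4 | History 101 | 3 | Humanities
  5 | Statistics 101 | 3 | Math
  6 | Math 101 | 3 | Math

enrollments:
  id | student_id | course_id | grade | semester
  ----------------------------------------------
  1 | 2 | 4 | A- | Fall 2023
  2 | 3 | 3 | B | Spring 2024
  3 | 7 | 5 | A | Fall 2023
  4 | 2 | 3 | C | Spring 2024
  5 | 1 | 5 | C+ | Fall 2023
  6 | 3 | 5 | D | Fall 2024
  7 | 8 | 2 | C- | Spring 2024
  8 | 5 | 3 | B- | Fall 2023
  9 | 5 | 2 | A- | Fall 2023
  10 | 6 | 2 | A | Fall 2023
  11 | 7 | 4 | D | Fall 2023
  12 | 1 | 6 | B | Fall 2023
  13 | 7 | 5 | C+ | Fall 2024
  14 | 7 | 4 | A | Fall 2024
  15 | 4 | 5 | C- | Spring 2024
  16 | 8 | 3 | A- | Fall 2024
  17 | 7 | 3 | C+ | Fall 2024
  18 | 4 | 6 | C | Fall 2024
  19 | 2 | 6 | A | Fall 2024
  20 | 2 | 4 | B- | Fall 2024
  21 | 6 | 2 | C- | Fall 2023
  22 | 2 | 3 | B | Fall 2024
SELECT MIN(gpa) FROM students WHERE year >= 1

Execution result:
2.16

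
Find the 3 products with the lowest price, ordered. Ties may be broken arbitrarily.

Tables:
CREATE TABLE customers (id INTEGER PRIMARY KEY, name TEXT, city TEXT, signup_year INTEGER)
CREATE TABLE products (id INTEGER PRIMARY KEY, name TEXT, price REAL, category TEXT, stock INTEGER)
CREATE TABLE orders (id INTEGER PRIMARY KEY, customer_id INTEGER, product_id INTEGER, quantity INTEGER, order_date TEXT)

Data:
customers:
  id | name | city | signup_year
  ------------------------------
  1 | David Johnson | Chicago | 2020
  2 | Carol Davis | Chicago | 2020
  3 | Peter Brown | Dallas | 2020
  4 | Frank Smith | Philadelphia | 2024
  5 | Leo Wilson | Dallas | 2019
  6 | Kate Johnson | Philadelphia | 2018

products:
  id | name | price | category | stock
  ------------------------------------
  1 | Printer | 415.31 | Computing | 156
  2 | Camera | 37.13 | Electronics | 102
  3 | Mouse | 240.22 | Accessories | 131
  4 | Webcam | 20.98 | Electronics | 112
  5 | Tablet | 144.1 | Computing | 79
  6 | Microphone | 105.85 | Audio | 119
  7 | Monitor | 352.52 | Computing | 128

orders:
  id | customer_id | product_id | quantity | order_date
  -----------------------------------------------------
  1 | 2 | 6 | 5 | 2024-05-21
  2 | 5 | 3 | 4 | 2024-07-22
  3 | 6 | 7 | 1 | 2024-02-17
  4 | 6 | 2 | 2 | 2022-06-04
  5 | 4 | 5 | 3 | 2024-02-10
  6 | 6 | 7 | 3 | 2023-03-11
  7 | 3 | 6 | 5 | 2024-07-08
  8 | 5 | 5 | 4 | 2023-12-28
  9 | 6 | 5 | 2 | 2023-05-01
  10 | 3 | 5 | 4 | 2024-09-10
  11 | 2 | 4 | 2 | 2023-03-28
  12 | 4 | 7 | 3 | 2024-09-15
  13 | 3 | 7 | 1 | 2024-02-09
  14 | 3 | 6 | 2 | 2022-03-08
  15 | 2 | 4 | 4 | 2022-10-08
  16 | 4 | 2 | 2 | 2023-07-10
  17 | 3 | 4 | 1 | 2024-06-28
SELECT name, price FROM products ORDER BY price ASC LIMIT 3

Execution result:
name | price
Webcam | 20.98
Camera | 37.13
Microphone | 105.85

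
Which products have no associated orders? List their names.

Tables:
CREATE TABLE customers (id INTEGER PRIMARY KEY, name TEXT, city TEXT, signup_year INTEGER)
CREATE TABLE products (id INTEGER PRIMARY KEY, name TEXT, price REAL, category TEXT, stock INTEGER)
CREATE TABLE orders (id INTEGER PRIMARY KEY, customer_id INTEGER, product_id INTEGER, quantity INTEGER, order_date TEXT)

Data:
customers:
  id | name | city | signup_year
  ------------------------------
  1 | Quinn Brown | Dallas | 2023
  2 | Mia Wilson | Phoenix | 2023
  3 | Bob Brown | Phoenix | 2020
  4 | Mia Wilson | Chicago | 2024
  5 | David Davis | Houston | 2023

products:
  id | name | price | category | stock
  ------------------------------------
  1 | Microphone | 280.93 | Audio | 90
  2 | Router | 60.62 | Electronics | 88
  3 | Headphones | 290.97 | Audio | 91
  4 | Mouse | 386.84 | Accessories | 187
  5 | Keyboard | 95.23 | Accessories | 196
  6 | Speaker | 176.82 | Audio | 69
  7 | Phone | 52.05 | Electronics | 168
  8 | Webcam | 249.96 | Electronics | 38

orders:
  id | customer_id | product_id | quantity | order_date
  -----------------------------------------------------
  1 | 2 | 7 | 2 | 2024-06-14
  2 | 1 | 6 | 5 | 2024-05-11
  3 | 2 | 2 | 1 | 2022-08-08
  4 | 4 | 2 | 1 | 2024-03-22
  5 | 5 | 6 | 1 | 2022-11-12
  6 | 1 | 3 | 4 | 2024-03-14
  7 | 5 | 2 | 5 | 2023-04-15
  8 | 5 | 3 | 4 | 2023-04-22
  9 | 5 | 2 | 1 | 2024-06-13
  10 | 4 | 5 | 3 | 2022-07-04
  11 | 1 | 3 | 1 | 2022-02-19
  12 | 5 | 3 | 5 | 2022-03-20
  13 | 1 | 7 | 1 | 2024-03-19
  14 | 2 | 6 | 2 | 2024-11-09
SELECT p.name FROM products p LEFT JOIN orders c ON c.product_id = p.id WHERE c.id IS NULL

Execution result:
name
Microphone
Mouse
Webcam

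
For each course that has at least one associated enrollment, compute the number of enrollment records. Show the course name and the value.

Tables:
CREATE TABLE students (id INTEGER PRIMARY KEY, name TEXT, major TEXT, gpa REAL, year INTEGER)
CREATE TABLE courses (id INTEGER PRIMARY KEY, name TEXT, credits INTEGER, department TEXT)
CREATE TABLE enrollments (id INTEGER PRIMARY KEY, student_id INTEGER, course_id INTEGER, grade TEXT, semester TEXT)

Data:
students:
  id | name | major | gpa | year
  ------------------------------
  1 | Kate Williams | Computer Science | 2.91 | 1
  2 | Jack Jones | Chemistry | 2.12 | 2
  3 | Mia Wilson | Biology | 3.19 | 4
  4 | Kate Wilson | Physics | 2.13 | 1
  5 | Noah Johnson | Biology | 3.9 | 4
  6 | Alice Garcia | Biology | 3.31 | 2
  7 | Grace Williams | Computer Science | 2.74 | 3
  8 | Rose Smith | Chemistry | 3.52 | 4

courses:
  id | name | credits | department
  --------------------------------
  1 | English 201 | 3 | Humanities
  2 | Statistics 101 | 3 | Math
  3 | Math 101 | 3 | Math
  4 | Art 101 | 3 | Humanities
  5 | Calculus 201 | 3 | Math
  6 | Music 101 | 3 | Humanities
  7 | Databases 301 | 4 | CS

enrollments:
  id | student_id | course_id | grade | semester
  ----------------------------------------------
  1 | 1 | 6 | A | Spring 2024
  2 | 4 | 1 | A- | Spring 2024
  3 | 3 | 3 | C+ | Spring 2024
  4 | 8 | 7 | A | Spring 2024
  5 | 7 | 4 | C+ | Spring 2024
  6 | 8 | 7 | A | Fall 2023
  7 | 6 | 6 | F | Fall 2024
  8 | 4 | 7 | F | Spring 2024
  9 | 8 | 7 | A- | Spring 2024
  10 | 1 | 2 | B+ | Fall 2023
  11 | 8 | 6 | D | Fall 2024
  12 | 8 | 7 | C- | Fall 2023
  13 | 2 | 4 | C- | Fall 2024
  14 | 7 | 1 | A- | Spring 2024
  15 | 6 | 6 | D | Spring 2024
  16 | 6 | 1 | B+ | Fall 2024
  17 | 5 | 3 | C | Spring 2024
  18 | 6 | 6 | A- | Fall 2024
SELECT p.name, COUNT(*) AS n FROM enrollments c JOIN courses p ON c.course_id = p.id GROUP BY p.id, p.name

Execution result:
name | n
English 201 | 3
Statistics 101 | 1
Math 101 | 2
Art 101 | 2
Music 101 | 5
Databases 301 | 5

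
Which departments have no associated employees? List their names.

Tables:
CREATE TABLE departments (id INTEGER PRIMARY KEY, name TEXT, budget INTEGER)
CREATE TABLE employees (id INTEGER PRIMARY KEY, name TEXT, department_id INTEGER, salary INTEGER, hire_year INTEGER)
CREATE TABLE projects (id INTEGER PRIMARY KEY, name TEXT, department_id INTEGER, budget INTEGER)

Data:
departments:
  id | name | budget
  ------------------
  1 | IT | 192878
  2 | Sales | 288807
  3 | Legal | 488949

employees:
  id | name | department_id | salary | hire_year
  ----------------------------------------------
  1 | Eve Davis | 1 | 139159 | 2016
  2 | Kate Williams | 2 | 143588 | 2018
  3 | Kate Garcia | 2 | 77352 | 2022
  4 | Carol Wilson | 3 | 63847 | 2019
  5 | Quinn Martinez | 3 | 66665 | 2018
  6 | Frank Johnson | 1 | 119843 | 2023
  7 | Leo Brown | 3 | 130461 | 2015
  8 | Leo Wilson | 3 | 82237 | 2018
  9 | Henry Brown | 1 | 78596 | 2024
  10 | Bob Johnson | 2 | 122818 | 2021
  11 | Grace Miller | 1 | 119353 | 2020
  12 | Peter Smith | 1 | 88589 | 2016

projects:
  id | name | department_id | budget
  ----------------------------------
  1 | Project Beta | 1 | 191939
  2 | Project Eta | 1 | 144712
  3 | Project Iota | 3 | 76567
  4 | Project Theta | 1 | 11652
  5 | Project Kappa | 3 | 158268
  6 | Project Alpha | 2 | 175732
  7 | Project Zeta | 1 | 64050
SELECT p.name FROM departments p LEFT JOIN employees c ON c.department_id = p.id WHERE c.id IS NULL

Execution result:
(no rows)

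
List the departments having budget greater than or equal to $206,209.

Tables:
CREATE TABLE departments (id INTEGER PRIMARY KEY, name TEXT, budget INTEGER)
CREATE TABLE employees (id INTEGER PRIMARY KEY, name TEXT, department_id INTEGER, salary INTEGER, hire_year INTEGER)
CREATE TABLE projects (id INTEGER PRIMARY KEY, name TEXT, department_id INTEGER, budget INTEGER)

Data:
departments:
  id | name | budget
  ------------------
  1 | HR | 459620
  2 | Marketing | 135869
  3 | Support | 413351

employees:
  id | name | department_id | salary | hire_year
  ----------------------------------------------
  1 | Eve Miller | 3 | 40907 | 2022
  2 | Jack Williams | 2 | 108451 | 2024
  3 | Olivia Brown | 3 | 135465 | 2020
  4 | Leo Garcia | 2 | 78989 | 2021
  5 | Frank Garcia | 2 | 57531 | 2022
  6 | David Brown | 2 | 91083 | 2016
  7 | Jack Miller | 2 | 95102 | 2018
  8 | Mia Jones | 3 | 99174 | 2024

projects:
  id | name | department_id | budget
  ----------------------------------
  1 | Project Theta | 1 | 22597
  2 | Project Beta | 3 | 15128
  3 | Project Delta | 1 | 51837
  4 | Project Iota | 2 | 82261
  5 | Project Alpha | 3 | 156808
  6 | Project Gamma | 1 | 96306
SELECT name, budget FROM departments WHERE budget >= 206209

Execution result:
name | budget
HR | 459620
Support | 413351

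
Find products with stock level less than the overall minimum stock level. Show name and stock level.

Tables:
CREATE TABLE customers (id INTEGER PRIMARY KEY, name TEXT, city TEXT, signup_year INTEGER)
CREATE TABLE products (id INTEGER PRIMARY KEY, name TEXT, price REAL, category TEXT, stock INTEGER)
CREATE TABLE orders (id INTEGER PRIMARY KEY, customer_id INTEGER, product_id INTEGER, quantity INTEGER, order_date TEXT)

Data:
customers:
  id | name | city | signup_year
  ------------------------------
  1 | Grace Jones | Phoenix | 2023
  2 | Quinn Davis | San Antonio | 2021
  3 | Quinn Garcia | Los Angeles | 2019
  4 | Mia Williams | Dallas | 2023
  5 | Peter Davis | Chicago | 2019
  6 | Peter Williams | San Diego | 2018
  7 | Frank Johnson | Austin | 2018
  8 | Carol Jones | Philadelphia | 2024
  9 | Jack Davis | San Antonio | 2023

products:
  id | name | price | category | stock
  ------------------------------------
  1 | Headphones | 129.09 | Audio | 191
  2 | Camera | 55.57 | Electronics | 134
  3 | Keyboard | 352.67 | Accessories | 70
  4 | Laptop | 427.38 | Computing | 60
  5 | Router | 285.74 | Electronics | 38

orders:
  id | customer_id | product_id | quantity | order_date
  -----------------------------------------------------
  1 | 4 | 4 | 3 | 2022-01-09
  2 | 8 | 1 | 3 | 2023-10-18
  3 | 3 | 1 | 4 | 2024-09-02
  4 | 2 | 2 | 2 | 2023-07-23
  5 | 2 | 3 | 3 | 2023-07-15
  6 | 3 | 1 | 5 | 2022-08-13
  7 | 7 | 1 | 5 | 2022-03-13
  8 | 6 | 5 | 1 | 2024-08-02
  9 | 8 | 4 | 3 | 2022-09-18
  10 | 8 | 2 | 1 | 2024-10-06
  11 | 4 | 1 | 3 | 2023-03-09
SELECT name, stock FROM products WHERE stock < (SELECT MIN(stock) FROM products)

Execution result:
(no rows)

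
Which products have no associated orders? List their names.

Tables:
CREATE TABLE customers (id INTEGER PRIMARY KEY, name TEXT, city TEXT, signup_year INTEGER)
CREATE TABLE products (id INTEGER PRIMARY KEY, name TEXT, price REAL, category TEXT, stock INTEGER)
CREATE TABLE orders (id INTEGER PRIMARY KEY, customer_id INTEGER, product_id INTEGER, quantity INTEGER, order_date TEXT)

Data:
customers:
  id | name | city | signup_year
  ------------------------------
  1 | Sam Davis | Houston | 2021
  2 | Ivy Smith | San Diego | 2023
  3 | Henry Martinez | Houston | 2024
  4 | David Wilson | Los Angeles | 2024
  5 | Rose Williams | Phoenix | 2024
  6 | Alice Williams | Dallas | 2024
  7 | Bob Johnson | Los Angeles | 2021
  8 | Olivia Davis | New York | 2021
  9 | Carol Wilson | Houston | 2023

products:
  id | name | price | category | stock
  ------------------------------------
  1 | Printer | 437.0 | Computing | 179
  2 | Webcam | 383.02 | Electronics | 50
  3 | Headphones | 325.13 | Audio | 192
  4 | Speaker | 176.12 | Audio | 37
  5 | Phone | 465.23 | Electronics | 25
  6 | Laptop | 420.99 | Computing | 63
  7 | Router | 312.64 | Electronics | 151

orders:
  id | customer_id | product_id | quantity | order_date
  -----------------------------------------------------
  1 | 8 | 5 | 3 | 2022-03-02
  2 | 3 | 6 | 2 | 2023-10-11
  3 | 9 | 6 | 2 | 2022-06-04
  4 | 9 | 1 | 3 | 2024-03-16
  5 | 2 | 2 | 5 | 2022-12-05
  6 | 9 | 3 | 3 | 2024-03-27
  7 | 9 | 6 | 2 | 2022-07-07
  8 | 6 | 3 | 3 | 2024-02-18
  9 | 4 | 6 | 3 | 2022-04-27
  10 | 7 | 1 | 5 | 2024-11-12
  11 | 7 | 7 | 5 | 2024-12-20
SELECT p.name FROM products p LEFT JOIN orders c ON c.product_id = p.id WHERE c.id IS NULL

Execution result:
Speaker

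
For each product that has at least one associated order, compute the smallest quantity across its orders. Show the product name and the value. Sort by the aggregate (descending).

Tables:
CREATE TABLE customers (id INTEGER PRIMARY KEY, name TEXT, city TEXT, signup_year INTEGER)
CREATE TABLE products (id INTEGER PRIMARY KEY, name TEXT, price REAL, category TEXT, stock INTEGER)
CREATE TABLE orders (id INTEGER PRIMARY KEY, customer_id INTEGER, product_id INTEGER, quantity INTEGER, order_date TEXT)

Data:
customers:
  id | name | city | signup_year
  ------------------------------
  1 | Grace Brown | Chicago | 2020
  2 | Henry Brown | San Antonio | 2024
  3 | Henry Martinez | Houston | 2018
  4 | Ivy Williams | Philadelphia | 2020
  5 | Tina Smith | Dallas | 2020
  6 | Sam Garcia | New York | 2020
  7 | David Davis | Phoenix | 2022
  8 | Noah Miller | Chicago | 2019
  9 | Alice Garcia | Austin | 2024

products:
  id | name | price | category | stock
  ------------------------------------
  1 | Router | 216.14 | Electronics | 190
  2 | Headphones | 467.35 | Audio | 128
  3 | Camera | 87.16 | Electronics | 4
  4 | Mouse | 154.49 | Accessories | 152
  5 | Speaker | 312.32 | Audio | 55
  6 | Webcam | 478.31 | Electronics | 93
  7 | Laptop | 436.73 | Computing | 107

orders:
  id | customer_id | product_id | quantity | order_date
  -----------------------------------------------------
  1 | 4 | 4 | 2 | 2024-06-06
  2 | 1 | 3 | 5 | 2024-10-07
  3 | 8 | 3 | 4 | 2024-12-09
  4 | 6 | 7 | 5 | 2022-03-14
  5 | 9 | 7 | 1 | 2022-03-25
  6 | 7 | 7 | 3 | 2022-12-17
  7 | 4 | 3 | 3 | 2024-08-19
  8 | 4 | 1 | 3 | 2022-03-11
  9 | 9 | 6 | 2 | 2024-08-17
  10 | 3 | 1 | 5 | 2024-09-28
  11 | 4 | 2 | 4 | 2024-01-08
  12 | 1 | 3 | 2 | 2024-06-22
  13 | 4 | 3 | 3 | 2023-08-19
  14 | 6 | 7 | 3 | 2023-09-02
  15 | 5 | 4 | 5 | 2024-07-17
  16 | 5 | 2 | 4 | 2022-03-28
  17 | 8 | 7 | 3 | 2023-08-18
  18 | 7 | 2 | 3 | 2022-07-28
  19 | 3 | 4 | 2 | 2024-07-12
SELECT p.name, MIN(c.quantity) AS min_quantity FROM orders c JOIN products p ON c.product_id = p.id GROUP BY p.id, p.name ORDER BY min_quantity DESC

Execution result:
name | min_quantity
Router | 3
Headphones | 3
Camera | 2
Mouse | 2
Webcam | 2
Laptop | 1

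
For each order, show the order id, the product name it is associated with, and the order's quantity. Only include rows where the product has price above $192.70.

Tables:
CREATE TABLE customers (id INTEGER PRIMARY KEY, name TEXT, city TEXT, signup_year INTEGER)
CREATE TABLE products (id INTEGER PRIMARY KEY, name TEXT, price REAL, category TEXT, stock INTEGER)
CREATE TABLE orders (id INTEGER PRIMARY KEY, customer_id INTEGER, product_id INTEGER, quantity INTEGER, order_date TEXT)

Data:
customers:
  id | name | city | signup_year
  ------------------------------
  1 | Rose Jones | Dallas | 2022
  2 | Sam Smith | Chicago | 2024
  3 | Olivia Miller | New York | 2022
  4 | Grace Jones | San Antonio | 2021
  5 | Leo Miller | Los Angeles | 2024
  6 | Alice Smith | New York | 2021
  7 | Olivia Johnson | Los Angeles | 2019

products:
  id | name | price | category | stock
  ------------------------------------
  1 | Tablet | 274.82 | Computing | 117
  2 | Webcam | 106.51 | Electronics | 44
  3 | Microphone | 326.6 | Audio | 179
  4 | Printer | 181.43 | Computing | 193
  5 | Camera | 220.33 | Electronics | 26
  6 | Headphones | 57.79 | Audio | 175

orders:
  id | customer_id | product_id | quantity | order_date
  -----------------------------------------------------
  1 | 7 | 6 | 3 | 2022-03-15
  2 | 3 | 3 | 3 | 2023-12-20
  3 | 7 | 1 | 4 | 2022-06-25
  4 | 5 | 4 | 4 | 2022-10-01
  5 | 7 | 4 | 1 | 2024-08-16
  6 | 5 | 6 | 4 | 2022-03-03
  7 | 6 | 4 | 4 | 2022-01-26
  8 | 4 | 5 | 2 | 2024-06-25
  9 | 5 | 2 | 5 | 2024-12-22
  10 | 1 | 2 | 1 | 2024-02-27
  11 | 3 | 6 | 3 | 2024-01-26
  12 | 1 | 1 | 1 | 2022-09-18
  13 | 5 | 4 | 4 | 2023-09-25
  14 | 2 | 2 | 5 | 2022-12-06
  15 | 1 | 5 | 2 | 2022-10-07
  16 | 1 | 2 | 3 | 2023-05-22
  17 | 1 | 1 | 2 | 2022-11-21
SELECT c.id, p.name AS product, c.quantity FROM orders c JOIN products p ON c.product_id = p.id WHERE p.price > 192.7

Execution result:
id | product | quantity
2 | Microphone | 3
3 | Tablet | 4
8 | Camera | 2
12 | Tablet | 1
15 | Camera | 2
17 | Tablet | 2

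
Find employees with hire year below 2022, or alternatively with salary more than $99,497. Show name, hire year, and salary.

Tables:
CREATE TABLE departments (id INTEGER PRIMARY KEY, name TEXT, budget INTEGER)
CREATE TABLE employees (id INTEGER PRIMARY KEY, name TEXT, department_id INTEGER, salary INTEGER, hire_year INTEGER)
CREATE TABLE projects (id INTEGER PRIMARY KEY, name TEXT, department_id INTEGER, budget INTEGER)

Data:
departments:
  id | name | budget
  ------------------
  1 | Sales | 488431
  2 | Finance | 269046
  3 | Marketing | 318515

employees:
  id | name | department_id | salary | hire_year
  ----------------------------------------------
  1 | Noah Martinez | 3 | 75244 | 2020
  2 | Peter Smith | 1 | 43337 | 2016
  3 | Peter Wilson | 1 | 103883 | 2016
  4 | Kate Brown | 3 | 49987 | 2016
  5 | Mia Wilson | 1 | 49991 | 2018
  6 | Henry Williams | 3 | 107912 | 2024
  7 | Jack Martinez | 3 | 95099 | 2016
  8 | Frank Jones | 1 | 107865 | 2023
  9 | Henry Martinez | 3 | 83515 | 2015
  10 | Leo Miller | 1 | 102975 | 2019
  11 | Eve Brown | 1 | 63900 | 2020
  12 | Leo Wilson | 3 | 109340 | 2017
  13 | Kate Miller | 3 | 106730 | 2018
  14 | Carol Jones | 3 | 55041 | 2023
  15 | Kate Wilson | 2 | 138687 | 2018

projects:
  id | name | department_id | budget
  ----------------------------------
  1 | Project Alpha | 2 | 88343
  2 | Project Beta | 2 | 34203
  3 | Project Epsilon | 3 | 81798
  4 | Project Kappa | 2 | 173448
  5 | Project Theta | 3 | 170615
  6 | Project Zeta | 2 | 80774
SELECT name, hire_year, salary FROM employees WHERE hire_year < 2022 OR salary > 99497

Execution result:
name | hire_year | salary
Noah Martinez | 2020 | 75244
Peter Smith | 2016 | 43337
Peter Wilson | 2016 | 103883
Kate Brown | 2016 | 49987
Mia Wilson | 2018 | 49991
Henry Williams | 2024 | 107912
Jack Martinez | 2016 | 95099
Frank Jones | 2023 | 107865
Henry Martinez | 2015 | 83515
Leo Miller | 2019 | 102975
Eve Brown | 2020 | 63900
Leo Wilson | 2017 | 109340
Kate Miller | 2018 | 106730
Kate Wilson | 2018 | 138687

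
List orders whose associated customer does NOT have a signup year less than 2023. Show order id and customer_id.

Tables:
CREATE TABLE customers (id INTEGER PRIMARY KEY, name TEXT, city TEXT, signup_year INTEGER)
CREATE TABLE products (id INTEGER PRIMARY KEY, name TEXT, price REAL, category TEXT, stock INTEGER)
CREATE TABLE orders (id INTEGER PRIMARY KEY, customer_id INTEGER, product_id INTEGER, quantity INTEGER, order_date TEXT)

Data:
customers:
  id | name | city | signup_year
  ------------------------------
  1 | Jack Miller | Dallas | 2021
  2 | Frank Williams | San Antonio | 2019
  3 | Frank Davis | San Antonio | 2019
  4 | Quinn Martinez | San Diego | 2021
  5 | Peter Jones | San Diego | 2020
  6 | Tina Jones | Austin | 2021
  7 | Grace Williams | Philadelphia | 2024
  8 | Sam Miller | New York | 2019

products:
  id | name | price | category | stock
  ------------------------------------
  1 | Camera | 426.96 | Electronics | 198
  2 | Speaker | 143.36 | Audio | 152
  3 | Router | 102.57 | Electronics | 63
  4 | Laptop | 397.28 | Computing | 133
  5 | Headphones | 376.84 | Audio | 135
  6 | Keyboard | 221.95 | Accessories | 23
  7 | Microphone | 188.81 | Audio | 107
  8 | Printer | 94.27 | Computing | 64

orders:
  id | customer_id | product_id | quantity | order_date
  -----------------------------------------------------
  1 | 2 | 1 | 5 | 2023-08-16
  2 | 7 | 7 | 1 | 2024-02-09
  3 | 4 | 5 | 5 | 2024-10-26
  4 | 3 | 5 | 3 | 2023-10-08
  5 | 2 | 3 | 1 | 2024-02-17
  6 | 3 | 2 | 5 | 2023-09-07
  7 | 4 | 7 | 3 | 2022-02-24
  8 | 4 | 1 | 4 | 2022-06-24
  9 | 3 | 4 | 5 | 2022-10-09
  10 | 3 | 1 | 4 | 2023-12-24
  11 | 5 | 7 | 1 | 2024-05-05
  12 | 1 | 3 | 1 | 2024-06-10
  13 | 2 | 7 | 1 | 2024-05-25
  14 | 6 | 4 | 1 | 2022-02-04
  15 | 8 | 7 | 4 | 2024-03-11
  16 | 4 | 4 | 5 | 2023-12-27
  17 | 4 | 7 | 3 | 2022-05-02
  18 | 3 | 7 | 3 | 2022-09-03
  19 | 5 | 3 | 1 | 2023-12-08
SELECT id, customer_id FROM orders WHERE customer_id NOT IN (SELECT id FROM customers WHERE signup_year < 2023)

Execution result:
id | customer_id
2 | 7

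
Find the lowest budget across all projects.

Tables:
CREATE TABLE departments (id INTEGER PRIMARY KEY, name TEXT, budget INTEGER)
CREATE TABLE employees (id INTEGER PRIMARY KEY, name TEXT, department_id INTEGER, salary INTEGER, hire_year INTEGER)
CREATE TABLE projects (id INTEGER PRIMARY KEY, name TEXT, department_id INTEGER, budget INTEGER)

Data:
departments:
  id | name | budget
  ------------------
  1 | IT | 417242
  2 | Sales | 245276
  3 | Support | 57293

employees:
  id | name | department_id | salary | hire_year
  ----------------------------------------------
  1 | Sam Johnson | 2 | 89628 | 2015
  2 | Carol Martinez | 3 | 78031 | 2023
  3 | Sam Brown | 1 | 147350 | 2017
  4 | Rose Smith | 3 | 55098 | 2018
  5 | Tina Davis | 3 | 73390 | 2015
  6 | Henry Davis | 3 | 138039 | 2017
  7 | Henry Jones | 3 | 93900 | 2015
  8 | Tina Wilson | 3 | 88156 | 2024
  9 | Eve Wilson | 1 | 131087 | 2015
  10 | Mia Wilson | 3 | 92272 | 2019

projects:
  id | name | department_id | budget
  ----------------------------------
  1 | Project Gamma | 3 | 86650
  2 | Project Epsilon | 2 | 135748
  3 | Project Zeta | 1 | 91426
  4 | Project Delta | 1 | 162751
SELECT MIN(budget) FROM projects

Execution result:
86650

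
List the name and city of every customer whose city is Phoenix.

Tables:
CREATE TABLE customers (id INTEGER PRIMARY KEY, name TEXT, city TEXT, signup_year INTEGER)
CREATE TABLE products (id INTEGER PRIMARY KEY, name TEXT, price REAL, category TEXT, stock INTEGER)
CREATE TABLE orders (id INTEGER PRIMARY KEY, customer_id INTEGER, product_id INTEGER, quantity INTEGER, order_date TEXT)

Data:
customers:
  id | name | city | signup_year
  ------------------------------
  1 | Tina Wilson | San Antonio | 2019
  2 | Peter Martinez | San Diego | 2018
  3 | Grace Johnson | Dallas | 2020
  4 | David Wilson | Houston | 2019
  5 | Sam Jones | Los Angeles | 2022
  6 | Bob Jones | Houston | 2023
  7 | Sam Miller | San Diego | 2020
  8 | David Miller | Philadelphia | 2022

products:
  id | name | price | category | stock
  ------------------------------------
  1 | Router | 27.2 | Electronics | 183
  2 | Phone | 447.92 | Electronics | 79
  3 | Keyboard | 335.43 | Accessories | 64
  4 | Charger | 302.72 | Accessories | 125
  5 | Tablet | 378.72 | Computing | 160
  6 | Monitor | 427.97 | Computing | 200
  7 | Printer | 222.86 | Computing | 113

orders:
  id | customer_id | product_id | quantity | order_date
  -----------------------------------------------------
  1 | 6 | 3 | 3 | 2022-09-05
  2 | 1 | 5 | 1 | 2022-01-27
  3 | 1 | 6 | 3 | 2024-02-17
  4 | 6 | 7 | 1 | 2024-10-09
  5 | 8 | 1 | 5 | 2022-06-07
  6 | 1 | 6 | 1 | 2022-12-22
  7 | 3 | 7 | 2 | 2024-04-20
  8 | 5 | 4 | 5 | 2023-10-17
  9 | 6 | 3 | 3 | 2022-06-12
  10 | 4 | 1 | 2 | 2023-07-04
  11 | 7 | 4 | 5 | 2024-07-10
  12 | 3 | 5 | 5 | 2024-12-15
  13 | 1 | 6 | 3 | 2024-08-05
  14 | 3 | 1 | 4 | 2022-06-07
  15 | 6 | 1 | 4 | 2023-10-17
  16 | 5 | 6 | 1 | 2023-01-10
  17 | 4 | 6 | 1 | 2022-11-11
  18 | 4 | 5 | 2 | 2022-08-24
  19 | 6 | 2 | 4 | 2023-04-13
SELECT name, city FROM customers WHERE city = 'Phoenix'

Execution result:
(no rows)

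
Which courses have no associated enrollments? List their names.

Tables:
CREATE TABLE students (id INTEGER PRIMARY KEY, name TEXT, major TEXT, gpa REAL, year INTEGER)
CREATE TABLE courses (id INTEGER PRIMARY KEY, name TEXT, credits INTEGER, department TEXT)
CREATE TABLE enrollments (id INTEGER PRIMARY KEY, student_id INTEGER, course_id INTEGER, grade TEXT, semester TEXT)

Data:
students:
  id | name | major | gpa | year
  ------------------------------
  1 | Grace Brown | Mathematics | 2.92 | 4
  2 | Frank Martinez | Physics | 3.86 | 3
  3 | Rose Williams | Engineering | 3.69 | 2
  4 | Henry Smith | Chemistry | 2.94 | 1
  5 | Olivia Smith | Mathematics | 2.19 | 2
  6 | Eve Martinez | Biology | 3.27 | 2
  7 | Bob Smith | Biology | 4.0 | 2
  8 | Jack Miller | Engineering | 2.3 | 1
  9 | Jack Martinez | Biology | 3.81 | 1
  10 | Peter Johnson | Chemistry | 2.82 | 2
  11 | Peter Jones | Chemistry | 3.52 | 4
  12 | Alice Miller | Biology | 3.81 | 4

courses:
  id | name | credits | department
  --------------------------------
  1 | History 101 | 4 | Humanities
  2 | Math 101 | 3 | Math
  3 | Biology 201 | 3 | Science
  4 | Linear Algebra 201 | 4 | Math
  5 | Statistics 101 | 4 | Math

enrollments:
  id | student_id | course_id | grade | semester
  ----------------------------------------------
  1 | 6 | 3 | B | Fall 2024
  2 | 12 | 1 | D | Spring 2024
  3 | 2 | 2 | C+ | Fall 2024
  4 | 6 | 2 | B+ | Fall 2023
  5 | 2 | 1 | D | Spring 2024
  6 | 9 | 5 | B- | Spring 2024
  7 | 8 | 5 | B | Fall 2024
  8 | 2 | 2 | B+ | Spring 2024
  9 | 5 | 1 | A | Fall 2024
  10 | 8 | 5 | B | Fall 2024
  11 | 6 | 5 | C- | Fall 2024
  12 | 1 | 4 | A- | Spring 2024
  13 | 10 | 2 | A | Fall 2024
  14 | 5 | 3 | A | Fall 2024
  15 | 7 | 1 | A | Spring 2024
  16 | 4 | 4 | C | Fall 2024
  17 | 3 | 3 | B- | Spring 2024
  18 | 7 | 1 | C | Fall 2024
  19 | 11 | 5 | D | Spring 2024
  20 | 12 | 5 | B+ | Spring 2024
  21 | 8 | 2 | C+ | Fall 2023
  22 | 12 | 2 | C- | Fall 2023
SELECT p.name FROM courses p LEFT JOIN enrollments c ON c.course_id = p.id WHERE c.id IS NULL

Execution result:
(no rows)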